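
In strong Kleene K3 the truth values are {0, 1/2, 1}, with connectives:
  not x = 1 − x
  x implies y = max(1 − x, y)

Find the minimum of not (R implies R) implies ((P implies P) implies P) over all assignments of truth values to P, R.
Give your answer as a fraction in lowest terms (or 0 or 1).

Take P = 0, R = 1/2:
R implies R = 1/2 implies 1/2 = 1/2
not (R implies R) = not 1/2 = 1/2
P implies P = 0 implies 0 = 1
(P implies P) implies P = 1 implies 0 = 0
not (R implies R) implies ((P implies P) implies P) = 1/2 implies 0 = 1/2
No assignment yields a value below 1/2, so this is the minimum.

1/2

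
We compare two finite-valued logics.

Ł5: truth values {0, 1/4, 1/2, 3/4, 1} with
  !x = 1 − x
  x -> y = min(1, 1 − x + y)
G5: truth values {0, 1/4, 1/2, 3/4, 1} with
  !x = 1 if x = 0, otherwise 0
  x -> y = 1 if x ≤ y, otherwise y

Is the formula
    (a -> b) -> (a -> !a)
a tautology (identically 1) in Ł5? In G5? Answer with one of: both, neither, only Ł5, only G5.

neither

In Ł5: at a = 3/4, b = 1/2 the value is 3/4 — not a tautology.
In G5: at a = 1/4, b = 1/4 the value is 0 — not a tautology.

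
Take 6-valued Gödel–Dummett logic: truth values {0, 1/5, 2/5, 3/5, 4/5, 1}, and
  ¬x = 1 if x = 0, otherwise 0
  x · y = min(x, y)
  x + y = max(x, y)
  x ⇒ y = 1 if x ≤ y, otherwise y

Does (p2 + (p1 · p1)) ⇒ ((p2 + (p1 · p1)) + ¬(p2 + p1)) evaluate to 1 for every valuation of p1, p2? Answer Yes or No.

At p1 = 2/5, p2 = 3/5, for instance:
p1 · p1 = 2/5 · 2/5 = 2/5
p2 + (p1 · p1) = 3/5 + 2/5 = 3/5
p2 + p1 = 3/5 + 2/5 = 3/5
¬(p2 + p1) = ¬3/5 = 0
(p2 + (p1 · p1)) + ¬(p2 + p1) = 3/5 + 0 = 3/5
(p2 + (p1 · p1)) ⇒ ((p2 + (p1 · p1)) + ¬(p2 + p1)) = 3/5 ⇒ 3/5 = 1
and checking the remaining 35 assignments likewise gives ≥ 1 in every case.

Yes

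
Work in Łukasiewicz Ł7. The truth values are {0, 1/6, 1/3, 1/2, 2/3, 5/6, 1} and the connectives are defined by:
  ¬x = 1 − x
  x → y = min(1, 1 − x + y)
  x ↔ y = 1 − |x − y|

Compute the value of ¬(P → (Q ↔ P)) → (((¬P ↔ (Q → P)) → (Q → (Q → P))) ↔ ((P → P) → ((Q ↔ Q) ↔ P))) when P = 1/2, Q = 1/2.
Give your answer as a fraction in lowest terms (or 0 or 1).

1

Q ↔ P = 1/2 ↔ 1/2 = 1
P → (Q ↔ P) = 1/2 → 1 = 1
¬(P → (Q ↔ P)) = ¬1 = 0
¬P = ¬1/2 = 1/2
Q → P = 1/2 → 1/2 = 1
¬P ↔ (Q → P) = 1/2 ↔ 1 = 1/2
Q → P = 1/2 → 1/2 = 1
Q → (Q → P) = 1/2 → 1 = 1
(¬P ↔ (Q → P)) → (Q → (Q → P)) = 1/2 → 1 = 1
P → P = 1/2 → 1/2 = 1
Q ↔ Q = 1/2 ↔ 1/2 = 1
(Q ↔ Q) ↔ P = 1 ↔ 1/2 = 1/2
(P → P) → ((Q ↔ Q) ↔ P) = 1 → 1/2 = 1/2
((¬P ↔ (Q → P)) → (Q → (Q → P))) ↔ ((P → P) → ((Q ↔ Q) ↔ P)) = 1 ↔ 1/2 = 1/2
¬(P → (Q ↔ P)) → (((¬P ↔ (Q → P)) → (Q → (Q → P))) ↔ ((P → P) → ((Q ↔ Q) ↔ P))) = 0 → 1/2 = 1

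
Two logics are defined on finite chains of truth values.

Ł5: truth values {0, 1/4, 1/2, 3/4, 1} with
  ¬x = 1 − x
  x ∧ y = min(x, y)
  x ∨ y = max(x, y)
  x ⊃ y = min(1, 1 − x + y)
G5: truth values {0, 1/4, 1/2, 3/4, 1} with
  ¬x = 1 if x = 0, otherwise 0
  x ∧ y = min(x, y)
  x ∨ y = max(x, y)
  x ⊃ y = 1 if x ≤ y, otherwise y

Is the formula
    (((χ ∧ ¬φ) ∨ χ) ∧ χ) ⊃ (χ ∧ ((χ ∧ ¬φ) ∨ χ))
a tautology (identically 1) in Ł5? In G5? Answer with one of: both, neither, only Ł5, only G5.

both

In Ł5: every assignment gives 1 — tautology.
In G5: every assignment gives 1 — tautology.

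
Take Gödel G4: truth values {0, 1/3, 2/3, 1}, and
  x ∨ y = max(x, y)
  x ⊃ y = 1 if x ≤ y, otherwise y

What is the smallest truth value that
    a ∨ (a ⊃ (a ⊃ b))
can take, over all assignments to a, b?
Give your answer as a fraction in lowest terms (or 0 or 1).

1/3

Take a = 1/3, b = 0:
a ⊃ b = 1/3 ⊃ 0 = 0
a ⊃ (a ⊃ b) = 1/3 ⊃ 0 = 0
a ∨ (a ⊃ (a ⊃ b)) = 1/3 ∨ 0 = 1/3
No assignment yields a value below 1/3, so this is the minimum.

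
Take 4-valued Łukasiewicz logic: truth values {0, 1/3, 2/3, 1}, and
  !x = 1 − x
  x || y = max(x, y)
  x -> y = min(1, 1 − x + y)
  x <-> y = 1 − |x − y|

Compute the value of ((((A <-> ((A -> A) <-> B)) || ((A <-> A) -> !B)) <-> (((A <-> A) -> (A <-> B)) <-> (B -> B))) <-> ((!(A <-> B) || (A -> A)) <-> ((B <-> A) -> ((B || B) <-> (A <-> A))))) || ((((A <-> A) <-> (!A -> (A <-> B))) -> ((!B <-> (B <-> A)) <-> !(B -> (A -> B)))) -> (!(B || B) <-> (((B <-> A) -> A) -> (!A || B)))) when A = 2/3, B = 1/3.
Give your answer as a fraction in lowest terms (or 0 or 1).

1

A -> A = 2/3 -> 2/3 = 1
(A -> A) <-> B = 1 <-> 1/3 = 1/3
A <-> ((A -> A) <-> B) = 2/3 <-> 1/3 = 2/3
A <-> A = 2/3 <-> 2/3 = 1
!B = !1/3 = 2/3
(A <-> A) -> !B = 1 -> 2/3 = 2/3
(A <-> ((A -> A) <-> B)) || ((A <-> A) -> !B) = 2/3 || 2/3 = 2/3
A <-> A = 2/3 <-> 2/3 = 1
A <-> B = 2/3 <-> 1/3 = 2/3
(A <-> A) -> (A <-> B) = 1 -> 2/3 = 2/3
B -> B = 1/3 -> 1/3 = 1
((A <-> A) -> (A <-> B)) <-> (B -> B) = 2/3 <-> 1 = 2/3
((A <-> ((A -> A) <-> B)) || ((A <-> A) -> !B)) <-> (((A <-> A) -> (A <-> B)) <-> (B -> B)) = 2/3 <-> 2/3 = 1
A <-> B = 2/3 <-> 1/3 = 2/3
!(A <-> B) = !2/3 = 1/3
A -> A = 2/3 -> 2/3 = 1
!(A <-> B) || (A -> A) = 1/3 || 1 = 1
B <-> A = 1/3 <-> 2/3 = 2/3
B || B = 1/3 || 1/3 = 1/3
A <-> A = 2/3 <-> 2/3 = 1
(B || B) <-> (A <-> A) = 1/3 <-> 1 = 1/3
(B <-> A) -> ((B || B) <-> (A <-> A)) = 2/3 -> 1/3 = 2/3
(!(A <-> B) || (A -> A)) <-> ((B <-> A) -> ((B || B) <-> (A <-> A))) = 1 <-> 2/3 = 2/3
(((A <-> ((A -> A) <-> B)) || ((A <-> A) -> !B)) <-> (((A <-> A) -> (A <-> B)) <-> (B -> B))) <-> ((!(A <-> B) || (A -> A)) <-> ((B <-> A) -> ((B || B) <-> (A <-> A)))) = 1 <-> 2/3 = 2/3
A <-> A = 2/3 <-> 2/3 = 1
!A = !2/3 = 1/3
A <-> B = 2/3 <-> 1/3 = 2/3
!A -> (A <-> B) = 1/3 -> 2/3 = 1
(A <-> A) <-> (!A -> (A <-> B)) = 1 <-> 1 = 1
!B = !1/3 = 2/3
B <-> A = 1/3 <-> 2/3 = 2/3
!B <-> (B <-> A) = 2/3 <-> 2/3 = 1
A -> B = 2/3 -> 1/3 = 2/3
B -> (A -> B) = 1/3 -> 2/3 = 1
!(B -> (A -> B)) = !1 = 0
(!B <-> (B <-> A)) <-> !(B -> (A -> B)) = 1 <-> 0 = 0
((A <-> A) <-> (!A -> (A <-> B))) -> ((!B <-> (B <-> A)) <-> !(B -> (A -> B))) = 1 -> 0 = 0
B || B = 1/3 || 1/3 = 1/3
!(B || B) = !1/3 = 2/3
B <-> A = 1/3 <-> 2/3 = 2/3
(B <-> A) -> A = 2/3 -> 2/3 = 1
!A = !2/3 = 1/3
!A || B = 1/3 || 1/3 = 1/3
((B <-> A) -> A) -> (!A || B) = 1 -> 1/3 = 1/3
!(B || B) <-> (((B <-> A) -> A) -> (!A || B)) = 2/3 <-> 1/3 = 2/3
(((A <-> A) <-> (!A -> (A <-> B))) -> ((!B <-> (B <-> A)) <-> !(B -> (A -> B)))) -> (!(B || B) <-> (((B <-> A) -> A) -> (!A || B))) = 0 -> 2/3 = 1
((((A <-> ((A -> A) <-> B)) || ((A <-> A) -> !B)) <-> (((A <-> A) -> (A <-> B)) <-> (B -> B))) <-> ((!(A <-> B) || (A -> A)) <-> ((B <-> A) -> ((B || B) <-> (A <-> A))))) || ((((A <-> A) <-> (!A -> (A <-> B))) -> ((!B <-> (B <-> A)) <-> !(B -> (A -> B)))) -> (!(B || B) <-> (((B <-> A) -> A) -> (!A || B)))) = 2/3 || 1 = 1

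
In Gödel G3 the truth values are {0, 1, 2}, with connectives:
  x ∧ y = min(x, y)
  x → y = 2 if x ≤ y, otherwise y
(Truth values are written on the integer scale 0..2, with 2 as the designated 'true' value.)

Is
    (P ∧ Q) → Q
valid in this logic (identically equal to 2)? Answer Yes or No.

Yes

P = 0, Q = 0 ↦ 2
P = 0, Q = 1 ↦ 2
P = 0, Q = 2 ↦ 2
P = 1, Q = 0 ↦ 2
P = 1, Q = 1 ↦ 2
P = 1, Q = 2 ↦ 2
P = 2, Q = 0 ↦ 2
P = 2, Q = 1 ↦ 2
P = 2, Q = 2 ↦ 2
Every assignment gives a value ≥ 2.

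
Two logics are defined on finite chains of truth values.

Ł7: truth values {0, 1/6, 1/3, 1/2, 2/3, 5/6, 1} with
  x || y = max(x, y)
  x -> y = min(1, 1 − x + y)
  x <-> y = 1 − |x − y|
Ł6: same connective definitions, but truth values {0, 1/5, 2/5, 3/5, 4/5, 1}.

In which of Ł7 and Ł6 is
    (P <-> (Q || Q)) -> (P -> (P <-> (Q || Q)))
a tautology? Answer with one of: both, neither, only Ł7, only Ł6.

In Ł7: every assignment gives 1 — tautology.
In Ł6: every assignment gives 1 — tautology.

both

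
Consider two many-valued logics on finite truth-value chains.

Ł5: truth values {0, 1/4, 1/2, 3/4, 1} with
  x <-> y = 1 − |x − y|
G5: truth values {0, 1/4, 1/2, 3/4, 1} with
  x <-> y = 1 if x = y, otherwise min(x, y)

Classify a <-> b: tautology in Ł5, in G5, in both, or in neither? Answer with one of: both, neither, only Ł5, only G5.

neither

In Ł5: at a = 0, b = 1/4 the value is 3/4 — not a tautology.
In G5: at a = 0, b = 1/4 the value is 0 — not a tautology.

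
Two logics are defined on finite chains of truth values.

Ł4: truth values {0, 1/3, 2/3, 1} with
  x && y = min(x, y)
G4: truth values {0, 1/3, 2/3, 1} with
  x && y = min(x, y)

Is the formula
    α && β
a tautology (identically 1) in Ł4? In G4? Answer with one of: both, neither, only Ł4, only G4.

neither

In Ł4: at α = 0, β = 0 the value is 0 — not a tautology.
In G4: at α = 0, β = 0 the value is 0 — not a tautology.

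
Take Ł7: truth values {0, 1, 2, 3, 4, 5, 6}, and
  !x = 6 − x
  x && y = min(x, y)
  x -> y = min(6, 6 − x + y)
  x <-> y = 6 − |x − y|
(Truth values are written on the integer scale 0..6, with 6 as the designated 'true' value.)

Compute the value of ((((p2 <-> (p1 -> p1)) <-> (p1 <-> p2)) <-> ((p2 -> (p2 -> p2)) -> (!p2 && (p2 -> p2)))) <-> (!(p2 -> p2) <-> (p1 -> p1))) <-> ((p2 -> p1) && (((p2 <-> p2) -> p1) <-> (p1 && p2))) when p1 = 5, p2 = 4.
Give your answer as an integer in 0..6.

p1 -> p1 = 5 -> 5 = 6
p2 <-> (p1 -> p1) = 4 <-> 6 = 4
p1 <-> p2 = 5 <-> 4 = 5
(p2 <-> (p1 -> p1)) <-> (p1 <-> p2) = 4 <-> 5 = 5
p2 -> p2 = 4 -> 4 = 6
p2 -> (p2 -> p2) = 4 -> 6 = 6
!p2 = !4 = 2
p2 -> p2 = 4 -> 4 = 6
!p2 && (p2 -> p2) = 2 && 6 = 2
(p2 -> (p2 -> p2)) -> (!p2 && (p2 -> p2)) = 6 -> 2 = 2
((p2 <-> (p1 -> p1)) <-> (p1 <-> p2)) <-> ((p2 -> (p2 -> p2)) -> (!p2 && (p2 -> p2))) = 5 <-> 2 = 3
p2 -> p2 = 4 -> 4 = 6
!(p2 -> p2) = !6 = 0
p1 -> p1 = 5 -> 5 = 6
!(p2 -> p2) <-> (p1 -> p1) = 0 <-> 6 = 0
(((p2 <-> (p1 -> p1)) <-> (p1 <-> p2)) <-> ((p2 -> (p2 -> p2)) -> (!p2 && (p2 -> p2)))) <-> (!(p2 -> p2) <-> (p1 -> p1)) = 3 <-> 0 = 3
p2 -> p1 = 4 -> 5 = 6
p2 <-> p2 = 4 <-> 4 = 6
(p2 <-> p2) -> p1 = 6 -> 5 = 5
p1 && p2 = 5 && 4 = 4
((p2 <-> p2) -> p1) <-> (p1 && p2) = 5 <-> 4 = 5
(p2 -> p1) && (((p2 <-> p2) -> p1) <-> (p1 && p2)) = 6 && 5 = 5
((((p2 <-> (p1 -> p1)) <-> (p1 <-> p2)) <-> ((p2 -> (p2 -> p2)) -> (!p2 && (p2 -> p2)))) <-> (!(p2 -> p2) <-> (p1 -> p1))) <-> ((p2 -> p1) && (((p2 <-> p2) -> p1) <-> (p1 && p2))) = 3 <-> 5 = 4

4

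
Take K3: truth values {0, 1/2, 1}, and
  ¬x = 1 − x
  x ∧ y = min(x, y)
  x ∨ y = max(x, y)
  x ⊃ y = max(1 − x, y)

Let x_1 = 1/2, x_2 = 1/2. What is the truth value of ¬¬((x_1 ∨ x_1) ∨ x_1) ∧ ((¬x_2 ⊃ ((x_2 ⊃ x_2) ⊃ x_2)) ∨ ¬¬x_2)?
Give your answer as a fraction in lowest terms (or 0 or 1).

1/2

x_1 ∨ x_1 = 1/2 ∨ 1/2 = 1/2
(x_1 ∨ x_1) ∨ x_1 = 1/2 ∨ 1/2 = 1/2
¬((x_1 ∨ x_1) ∨ x_1) = ¬1/2 = 1/2
¬¬((x_1 ∨ x_1) ∨ x_1) = ¬1/2 = 1/2
¬x_2 = ¬1/2 = 1/2
x_2 ⊃ x_2 = 1/2 ⊃ 1/2 = 1/2
(x_2 ⊃ x_2) ⊃ x_2 = 1/2 ⊃ 1/2 = 1/2
¬x_2 ⊃ ((x_2 ⊃ x_2) ⊃ x_2) = 1/2 ⊃ 1/2 = 1/2
¬x_2 = ¬1/2 = 1/2
¬¬x_2 = ¬1/2 = 1/2
(¬x_2 ⊃ ((x_2 ⊃ x_2) ⊃ x_2)) ∨ ¬¬x_2 = 1/2 ∨ 1/2 = 1/2
¬¬((x_1 ∨ x_1) ∨ x_1) ∧ ((¬x_2 ⊃ ((x_2 ⊃ x_2) ⊃ x_2)) ∨ ¬¬x_2) = 1/2 ∧ 1/2 = 1/2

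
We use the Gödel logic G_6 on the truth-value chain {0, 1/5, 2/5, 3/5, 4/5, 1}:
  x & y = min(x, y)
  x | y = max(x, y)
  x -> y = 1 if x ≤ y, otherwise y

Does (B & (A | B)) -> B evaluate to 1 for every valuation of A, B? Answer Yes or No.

At A = 2/5, B = 2/5, for instance:
A | B = 2/5 | 2/5 = 2/5
B & (A | B) = 2/5 & 2/5 = 2/5
(B & (A | B)) -> B = 2/5 -> 2/5 = 1
and checking the remaining 35 assignments likewise gives ≥ 1 in every case.

Yes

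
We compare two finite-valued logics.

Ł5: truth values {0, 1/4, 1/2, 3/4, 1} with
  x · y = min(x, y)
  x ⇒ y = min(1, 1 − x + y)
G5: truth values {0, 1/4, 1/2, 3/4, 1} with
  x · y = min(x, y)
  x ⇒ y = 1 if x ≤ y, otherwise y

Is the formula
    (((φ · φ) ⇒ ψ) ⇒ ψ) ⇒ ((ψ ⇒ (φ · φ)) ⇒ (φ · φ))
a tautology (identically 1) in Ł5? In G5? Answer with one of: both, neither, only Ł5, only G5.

In Ł5: every assignment gives 1 — tautology.
In G5: at φ = 1/4, ψ = 0 the value is 1/4 — not a tautology.

only Ł5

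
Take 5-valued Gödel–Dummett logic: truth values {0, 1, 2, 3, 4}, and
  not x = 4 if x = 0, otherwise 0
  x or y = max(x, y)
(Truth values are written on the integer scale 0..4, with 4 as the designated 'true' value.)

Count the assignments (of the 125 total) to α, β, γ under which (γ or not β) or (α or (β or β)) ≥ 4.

value 4: 77 assignments (counts)
value 3: 30 assignments
value 2: 14 assignments
value 1: 4 assignments
So 77 of the 125 assignments meet the threshold.

77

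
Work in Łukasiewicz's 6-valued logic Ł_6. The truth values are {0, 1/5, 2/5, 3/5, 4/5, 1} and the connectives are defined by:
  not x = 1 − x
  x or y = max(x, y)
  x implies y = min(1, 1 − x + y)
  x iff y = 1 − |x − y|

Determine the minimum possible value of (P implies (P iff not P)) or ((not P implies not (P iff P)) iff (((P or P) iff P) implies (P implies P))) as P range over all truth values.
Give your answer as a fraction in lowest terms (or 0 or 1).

4/5

Take P = 4/5:
not P = not 4/5 = 1/5
P iff not P = 4/5 iff 1/5 = 2/5
P implies (P iff not P) = 4/5 implies 2/5 = 3/5
not P = not 4/5 = 1/5
P iff P = 4/5 iff 4/5 = 1
not (P iff P) = not 1 = 0
not P implies not (P iff P) = 1/5 implies 0 = 4/5
P or P = 4/5 or 4/5 = 4/5
(P or P) iff P = 4/5 iff 4/5 = 1
P implies P = 4/5 implies 4/5 = 1
((P or P) iff P) implies (P implies P) = 1 implies 1 = 1
(not P implies not (P iff P)) iff (((P or P) iff P) implies (P implies P)) = 4/5 iff 1 = 4/5
(P implies (P iff not P)) or ((not P implies not (P iff P)) iff (((P or P) iff P) implies (P implies P))) = 3/5 or 4/5 = 4/5
No assignment yields a value below 4/5, so this is the minimum.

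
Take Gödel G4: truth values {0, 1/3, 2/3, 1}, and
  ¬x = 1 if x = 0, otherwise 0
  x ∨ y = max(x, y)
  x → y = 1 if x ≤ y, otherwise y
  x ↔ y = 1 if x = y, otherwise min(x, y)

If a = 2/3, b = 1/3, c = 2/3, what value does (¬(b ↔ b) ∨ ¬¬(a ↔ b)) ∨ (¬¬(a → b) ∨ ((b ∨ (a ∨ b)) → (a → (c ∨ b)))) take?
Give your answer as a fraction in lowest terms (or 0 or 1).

b ↔ b = 1/3 ↔ 1/3 = 1
¬(b ↔ b) = ¬1 = 0
a ↔ b = 2/3 ↔ 1/3 = 1/3
¬(a ↔ b) = ¬1/3 = 0
¬¬(a ↔ b) = ¬0 = 1
¬(b ↔ b) ∨ ¬¬(a ↔ b) = 0 ∨ 1 = 1
a → b = 2/3 → 1/3 = 1/3
¬(a → b) = ¬1/3 = 0
¬¬(a → b) = ¬0 = 1
a ∨ b = 2/3 ∨ 1/3 = 2/3
b ∨ (a ∨ b) = 1/3 ∨ 2/3 = 2/3
c ∨ b = 2/3 ∨ 1/3 = 2/3
a → (c ∨ b) = 2/3 → 2/3 = 1
(b ∨ (a ∨ b)) → (a → (c ∨ b)) = 2/3 → 1 = 1
¬¬(a → b) ∨ ((b ∨ (a ∨ b)) → (a → (c ∨ b))) = 1 ∨ 1 = 1
(¬(b ↔ b) ∨ ¬¬(a ↔ b)) ∨ (¬¬(a → b) ∨ ((b ∨ (a ∨ b)) → (a → (c ∨ b)))) = 1 ∨ 1 = 1

1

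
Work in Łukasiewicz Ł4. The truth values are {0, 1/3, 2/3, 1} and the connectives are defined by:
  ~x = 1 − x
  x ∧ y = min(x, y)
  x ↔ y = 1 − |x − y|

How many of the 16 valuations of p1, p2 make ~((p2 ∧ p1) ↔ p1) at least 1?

p1 = 0, p2 = 0 ↦ 0  <
p1 = 0, p2 = 1/3 ↦ 0  <
p1 = 0, p2 = 2/3 ↦ 0  <
p1 = 0, p2 = 1 ↦ 0  <
p1 = 1/3, p2 = 0 ↦ 1/3  <
p1 = 1/3, p2 = 1/3 ↦ 0  <
p1 = 1/3, p2 = 2/3 ↦ 0  <
p1 = 1/3, p2 = 1 ↦ 0  <
p1 = 2/3, p2 = 0 ↦ 2/3  <
p1 = 2/3, p2 = 1/3 ↦ 1/3  <
p1 = 2/3, p2 = 2/3 ↦ 0  <
p1 = 2/3, p2 = 1 ↦ 0  <
p1 = 1, p2 = 0 ↦ 1  ≥
p1 = 1, p2 = 1/3 ↦ 2/3  <
p1 = 1, p2 = 2/3 ↦ 1/3  <
p1 = 1, p2 = 1 ↦ 0  <
So 1 of the 16 assignments meets the threshold.

1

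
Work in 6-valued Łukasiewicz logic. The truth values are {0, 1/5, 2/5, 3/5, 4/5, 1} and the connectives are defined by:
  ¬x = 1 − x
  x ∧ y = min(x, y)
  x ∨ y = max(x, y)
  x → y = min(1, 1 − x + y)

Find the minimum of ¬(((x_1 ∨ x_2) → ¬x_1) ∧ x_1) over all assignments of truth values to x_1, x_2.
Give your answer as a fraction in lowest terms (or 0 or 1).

2/5

Take x_1 = 3/5, x_2 = 0:
x_1 ∨ x_2 = 3/5 ∨ 0 = 3/5
¬x_1 = ¬3/5 = 2/5
(x_1 ∨ x_2) → ¬x_1 = 3/5 → 2/5 = 4/5
((x_1 ∨ x_2) → ¬x_1) ∧ x_1 = 4/5 ∧ 3/5 = 3/5
¬(((x_1 ∨ x_2) → ¬x_1) ∧ x_1) = ¬3/5 = 2/5
No assignment yields a value below 2/5, so this is the minimum.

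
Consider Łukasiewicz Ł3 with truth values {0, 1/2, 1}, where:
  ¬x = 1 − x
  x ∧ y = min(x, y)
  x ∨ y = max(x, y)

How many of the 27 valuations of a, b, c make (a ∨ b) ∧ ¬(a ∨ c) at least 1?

value 1: 1 assignment (counts)
value 1/2: 9 assignments
value 0: 17 assignments
So 1 of the 27 assignments meets the threshold.

1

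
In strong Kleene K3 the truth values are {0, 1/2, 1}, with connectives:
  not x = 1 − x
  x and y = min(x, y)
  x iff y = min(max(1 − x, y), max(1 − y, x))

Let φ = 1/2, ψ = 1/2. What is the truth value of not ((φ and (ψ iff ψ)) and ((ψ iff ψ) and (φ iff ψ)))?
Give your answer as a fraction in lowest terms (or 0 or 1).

1/2

ψ iff ψ = 1/2 iff 1/2 = 1/2
φ and (ψ iff ψ) = 1/2 and 1/2 = 1/2
ψ iff ψ = 1/2 iff 1/2 = 1/2
φ iff ψ = 1/2 iff 1/2 = 1/2
(ψ iff ψ) and (φ iff ψ) = 1/2 and 1/2 = 1/2
(φ and (ψ iff ψ)) and ((ψ iff ψ) and (φ iff ψ)) = 1/2 and 1/2 = 1/2
not ((φ and (ψ iff ψ)) and ((ψ iff ψ) and (φ iff ψ))) = not 1/2 = 1/2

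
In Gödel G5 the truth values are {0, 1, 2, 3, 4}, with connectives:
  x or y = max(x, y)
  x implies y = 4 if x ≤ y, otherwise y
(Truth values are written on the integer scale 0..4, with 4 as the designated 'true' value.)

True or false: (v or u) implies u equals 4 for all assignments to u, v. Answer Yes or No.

Counterexample: take u = 0, v = 1.
v or u = 1 or 0 = 1
(v or u) implies u = 1 implies 0 = 0
This gives 0 ≠ 4.

No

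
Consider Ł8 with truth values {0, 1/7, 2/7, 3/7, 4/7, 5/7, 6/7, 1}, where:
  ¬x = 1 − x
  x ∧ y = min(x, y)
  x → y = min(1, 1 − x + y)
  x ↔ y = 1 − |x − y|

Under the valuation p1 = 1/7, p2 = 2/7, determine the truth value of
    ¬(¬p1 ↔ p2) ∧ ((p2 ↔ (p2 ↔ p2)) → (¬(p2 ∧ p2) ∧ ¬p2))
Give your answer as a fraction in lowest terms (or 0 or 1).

¬p1 = ¬1/7 = 6/7
¬p1 ↔ p2 = 6/7 ↔ 2/7 = 3/7
¬(¬p1 ↔ p2) = ¬3/7 = 4/7
p2 ↔ p2 = 2/7 ↔ 2/7 = 1
p2 ↔ (p2 ↔ p2) = 2/7 ↔ 1 = 2/7
p2 ∧ p2 = 2/7 ∧ 2/7 = 2/7
¬(p2 ∧ p2) = ¬2/7 = 5/7
¬p2 = ¬2/7 = 5/7
¬(p2 ∧ p2) ∧ ¬p2 = 5/7 ∧ 5/7 = 5/7
(p2 ↔ (p2 ↔ p2)) → (¬(p2 ∧ p2) ∧ ¬p2) = 2/7 → 5/7 = 1
¬(¬p1 ↔ p2) ∧ ((p2 ↔ (p2 ↔ p2)) → (¬(p2 ∧ p2) ∧ ¬p2)) = 4/7 ∧ 1 = 4/7

4/7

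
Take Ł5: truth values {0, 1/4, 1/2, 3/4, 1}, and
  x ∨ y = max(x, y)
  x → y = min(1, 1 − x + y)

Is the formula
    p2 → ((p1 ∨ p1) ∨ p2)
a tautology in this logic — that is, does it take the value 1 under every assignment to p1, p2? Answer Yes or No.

At p1 = 3/4, p2 = 1/2, for instance:
p1 ∨ p1 = 3/4 ∨ 3/4 = 3/4
(p1 ∨ p1) ∨ p2 = 3/4 ∨ 1/2 = 3/4
p2 → ((p1 ∨ p1) ∨ p2) = 1/2 → 3/4 = 1
and checking the remaining 24 assignments likewise gives ≥ 1 in every case.

Yes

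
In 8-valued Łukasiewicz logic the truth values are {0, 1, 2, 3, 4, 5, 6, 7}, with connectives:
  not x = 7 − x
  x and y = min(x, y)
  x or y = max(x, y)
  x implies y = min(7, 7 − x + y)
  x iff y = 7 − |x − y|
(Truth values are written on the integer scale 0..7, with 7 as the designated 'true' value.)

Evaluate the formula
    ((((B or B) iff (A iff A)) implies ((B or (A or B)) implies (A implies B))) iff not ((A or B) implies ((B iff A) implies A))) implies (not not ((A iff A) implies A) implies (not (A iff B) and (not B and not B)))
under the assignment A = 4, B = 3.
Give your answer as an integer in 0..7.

B or B = 3 or 3 = 3
A iff A = 4 iff 4 = 7
(B or B) iff (A iff A) = 3 iff 7 = 3
A or B = 4 or 3 = 4
B or (A or B) = 3 or 4 = 4
A implies B = 4 implies 3 = 6
(B or (A or B)) implies (A implies B) = 4 implies 6 = 7
((B or B) iff (A iff A)) implies ((B or (A or B)) implies (A implies B)) = 3 implies 7 = 7
A or B = 4 or 3 = 4
B iff A = 3 iff 4 = 6
(B iff A) implies A = 6 implies 4 = 5
(A or B) implies ((B iff A) implies A) = 4 implies 5 = 7
not ((A or B) implies ((B iff A) implies A)) = not 7 = 0
(((B or B) iff (A iff A)) implies ((B or (A or B)) implies (A implies B))) iff not ((A or B) implies ((B iff A) implies A)) = 7 iff 0 = 0
A iff A = 4 iff 4 = 7
(A iff A) implies A = 7 implies 4 = 4
not ((A iff A) implies A) = not 4 = 3
not not ((A iff A) implies A) = not 3 = 4
A iff B = 4 iff 3 = 6
not (A iff B) = not 6 = 1
not B = not 3 = 4
not B = not 3 = 4
not B and not B = 4 and 4 = 4
not (A iff B) and (not B and not B) = 1 and 4 = 1
not not ((A iff A) implies A) implies (not (A iff B) and (not B and not B)) = 4 implies 1 = 4
((((B or B) iff (A iff A)) implies ((B or (A or B)) implies (A implies B))) iff not ((A or B) implies ((B iff A) implies A))) implies (not not ((A iff A) implies A) implies (not (A iff B) and (not B and not B))) = 0 implies 4 = 7

7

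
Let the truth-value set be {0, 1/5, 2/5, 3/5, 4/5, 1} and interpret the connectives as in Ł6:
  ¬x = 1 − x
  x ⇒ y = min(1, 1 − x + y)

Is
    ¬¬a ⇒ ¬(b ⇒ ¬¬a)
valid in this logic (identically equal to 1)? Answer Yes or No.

Counterexample: take a = 1/5, b = 0.
¬a = ¬1/5 = 4/5
¬¬a = ¬4/5 = 1/5
b ⇒ ¬¬a = 0 ⇒ 1/5 = 1
¬(b ⇒ ¬¬a) = ¬1 = 0
¬¬a ⇒ ¬(b ⇒ ¬¬a) = 1/5 ⇒ 0 = 4/5
This gives 4/5 ≠ 1.

No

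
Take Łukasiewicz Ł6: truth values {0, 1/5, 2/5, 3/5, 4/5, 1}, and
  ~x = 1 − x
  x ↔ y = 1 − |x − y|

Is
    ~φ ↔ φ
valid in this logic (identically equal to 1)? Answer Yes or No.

Counterexample: take φ = 0.
~φ = ~0 = 1
~φ ↔ φ = 1 ↔ 0 = 0
This gives 0 ≠ 1.

No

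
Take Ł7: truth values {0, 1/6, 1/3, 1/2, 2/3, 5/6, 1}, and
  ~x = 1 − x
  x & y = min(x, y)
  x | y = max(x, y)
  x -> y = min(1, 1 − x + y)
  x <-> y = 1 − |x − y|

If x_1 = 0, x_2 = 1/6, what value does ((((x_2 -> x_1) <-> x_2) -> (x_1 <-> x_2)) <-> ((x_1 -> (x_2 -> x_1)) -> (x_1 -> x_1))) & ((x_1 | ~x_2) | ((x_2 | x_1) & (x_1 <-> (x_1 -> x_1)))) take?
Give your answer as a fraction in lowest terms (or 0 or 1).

x_2 -> x_1 = 1/6 -> 0 = 5/6
(x_2 -> x_1) <-> x_2 = 5/6 <-> 1/6 = 1/3
x_1 <-> x_2 = 0 <-> 1/6 = 5/6
((x_2 -> x_1) <-> x_2) -> (x_1 <-> x_2) = 1/3 -> 5/6 = 1
x_2 -> x_1 = 1/6 -> 0 = 5/6
x_1 -> (x_2 -> x_1) = 0 -> 5/6 = 1
x_1 -> x_1 = 0 -> 0 = 1
(x_1 -> (x_2 -> x_1)) -> (x_1 -> x_1) = 1 -> 1 = 1
(((x_2 -> x_1) <-> x_2) -> (x_1 <-> x_2)) <-> ((x_1 -> (x_2 -> x_1)) -> (x_1 -> x_1)) = 1 <-> 1 = 1
~x_2 = ~1/6 = 5/6
x_1 | ~x_2 = 0 | 5/6 = 5/6
x_2 | x_1 = 1/6 | 0 = 1/6
x_1 -> x_1 = 0 -> 0 = 1
x_1 <-> (x_1 -> x_1) = 0 <-> 1 = 0
(x_2 | x_1) & (x_1 <-> (x_1 -> x_1)) = 1/6 & 0 = 0
(x_1 | ~x_2) | ((x_2 | x_1) & (x_1 <-> (x_1 -> x_1))) = 5/6 | 0 = 5/6
((((x_2 -> x_1) <-> x_2) -> (x_1 <-> x_2)) <-> ((x_1 -> (x_2 -> x_1)) -> (x_1 -> x_1))) & ((x_1 | ~x_2) | ((x_2 | x_1) & (x_1 <-> (x_1 -> x_1)))) = 1 & 5/6 = 5/6

5/6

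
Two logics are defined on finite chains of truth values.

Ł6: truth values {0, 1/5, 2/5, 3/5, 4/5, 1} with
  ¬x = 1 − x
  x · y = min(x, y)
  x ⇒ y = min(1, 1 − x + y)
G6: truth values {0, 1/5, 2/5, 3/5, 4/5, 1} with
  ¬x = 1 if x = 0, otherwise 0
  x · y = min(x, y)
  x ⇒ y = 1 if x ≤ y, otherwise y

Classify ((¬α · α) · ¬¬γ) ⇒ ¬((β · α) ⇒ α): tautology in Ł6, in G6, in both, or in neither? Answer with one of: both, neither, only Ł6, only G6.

only G6

In Ł6: at α = 1/5, β = 0, γ = 1/5 the value is 4/5 — not a tautology.
In G6: every assignment gives 1 — tautology.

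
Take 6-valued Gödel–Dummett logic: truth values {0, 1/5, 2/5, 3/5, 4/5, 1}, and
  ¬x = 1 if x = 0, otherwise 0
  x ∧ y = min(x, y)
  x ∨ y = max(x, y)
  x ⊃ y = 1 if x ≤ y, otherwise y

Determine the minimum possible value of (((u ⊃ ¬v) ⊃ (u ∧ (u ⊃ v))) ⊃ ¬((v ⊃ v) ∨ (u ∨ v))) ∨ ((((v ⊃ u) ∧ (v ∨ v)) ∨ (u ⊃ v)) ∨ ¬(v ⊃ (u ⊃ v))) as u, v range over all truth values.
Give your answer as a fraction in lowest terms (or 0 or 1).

1/5

Take u = 2/5, v = 1/5:
¬v = ¬1/5 = 0
u ⊃ ¬v = 2/5 ⊃ 0 = 0
u ⊃ v = 2/5 ⊃ 1/5 = 1/5
u ∧ (u ⊃ v) = 2/5 ∧ 1/5 = 1/5
(u ⊃ ¬v) ⊃ (u ∧ (u ⊃ v)) = 0 ⊃ 1/5 = 1
v ⊃ v = 1/5 ⊃ 1/5 = 1
u ∨ v = 2/5 ∨ 1/5 = 2/5
(v ⊃ v) ∨ (u ∨ v) = 1 ∨ 2/5 = 1
¬((v ⊃ v) ∨ (u ∨ v)) = ¬1 = 0
((u ⊃ ¬v) ⊃ (u ∧ (u ⊃ v))) ⊃ ¬((v ⊃ v) ∨ (u ∨ v)) = 1 ⊃ 0 = 0
v ⊃ u = 1/5 ⊃ 2/5 = 1
v ∨ v = 1/5 ∨ 1/5 = 1/5
(v ⊃ u) ∧ (v ∨ v) = 1 ∧ 1/5 = 1/5
u ⊃ v = 2/5 ⊃ 1/5 = 1/5
((v ⊃ u) ∧ (v ∨ v)) ∨ (u ⊃ v) = 1/5 ∨ 1/5 = 1/5
u ⊃ v = 2/5 ⊃ 1/5 = 1/5
v ⊃ (u ⊃ v) = 1/5 ⊃ 1/5 = 1
¬(v ⊃ (u ⊃ v)) = ¬1 = 0
(((v ⊃ u) ∧ (v ∨ v)) ∨ (u ⊃ v)) ∨ ¬(v ⊃ (u ⊃ v)) = 1/5 ∨ 0 = 1/5
(((u ⊃ ¬v) ⊃ (u ∧ (u ⊃ v))) ⊃ ¬((v ⊃ v) ∨ (u ∨ v))) ∨ ((((v ⊃ u) ∧ (v ∨ v)) ∨ (u ⊃ v)) ∨ ¬(v ⊃ (u ⊃ v))) = 0 ∨ 1/5 = 1/5
No assignment yields a value below 1/5, so this is the minimum.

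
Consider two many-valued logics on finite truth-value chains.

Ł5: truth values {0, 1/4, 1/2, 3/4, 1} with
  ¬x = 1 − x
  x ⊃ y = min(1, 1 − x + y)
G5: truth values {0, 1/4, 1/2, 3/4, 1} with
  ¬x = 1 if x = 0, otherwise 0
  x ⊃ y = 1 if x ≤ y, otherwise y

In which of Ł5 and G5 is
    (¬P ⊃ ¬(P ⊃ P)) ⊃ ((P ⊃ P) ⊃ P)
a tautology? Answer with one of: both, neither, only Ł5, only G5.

In Ł5: every assignment gives 1 — tautology.
In G5: at P = 1/4 the value is 1/4 — not a tautology.

only Ł5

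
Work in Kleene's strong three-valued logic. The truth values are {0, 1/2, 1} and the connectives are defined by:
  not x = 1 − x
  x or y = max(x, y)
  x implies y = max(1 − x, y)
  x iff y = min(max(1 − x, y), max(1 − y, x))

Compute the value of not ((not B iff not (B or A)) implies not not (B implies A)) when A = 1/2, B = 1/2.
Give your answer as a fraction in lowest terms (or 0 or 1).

1/2

not B = not 1/2 = 1/2
B or A = 1/2 or 1/2 = 1/2
not (B or A) = not 1/2 = 1/2
not B iff not (B or A) = 1/2 iff 1/2 = 1/2
B implies A = 1/2 implies 1/2 = 1/2
not (B implies A) = not 1/2 = 1/2
not not (B implies A) = not 1/2 = 1/2
(not B iff not (B or A)) implies not not (B implies A) = 1/2 implies 1/2 = 1/2
not ((not B iff not (B or A)) implies not not (B implies A)) = not 1/2 = 1/2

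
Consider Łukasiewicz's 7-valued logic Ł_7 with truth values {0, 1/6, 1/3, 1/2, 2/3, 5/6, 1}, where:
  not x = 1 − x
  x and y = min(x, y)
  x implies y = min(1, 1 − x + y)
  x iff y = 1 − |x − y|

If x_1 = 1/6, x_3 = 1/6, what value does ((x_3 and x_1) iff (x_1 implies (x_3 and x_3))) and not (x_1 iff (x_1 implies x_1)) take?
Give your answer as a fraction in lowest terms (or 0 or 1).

x_3 and x_1 = 1/6 and 1/6 = 1/6
x_3 and x_3 = 1/6 and 1/6 = 1/6
x_1 implies (x_3 and x_3) = 1/6 implies 1/6 = 1
(x_3 and x_1) iff (x_1 implies (x_3 and x_3)) = 1/6 iff 1 = 1/6
x_1 implies x_1 = 1/6 implies 1/6 = 1
x_1 iff (x_1 implies x_1) = 1/6 iff 1 = 1/6
not (x_1 iff (x_1 implies x_1)) = not 1/6 = 5/6
((x_3 and x_1) iff (x_1 implies (x_3 and x_3))) and not (x_1 iff (x_1 implies x_1)) = 1/6 and 5/6 = 1/6

1/6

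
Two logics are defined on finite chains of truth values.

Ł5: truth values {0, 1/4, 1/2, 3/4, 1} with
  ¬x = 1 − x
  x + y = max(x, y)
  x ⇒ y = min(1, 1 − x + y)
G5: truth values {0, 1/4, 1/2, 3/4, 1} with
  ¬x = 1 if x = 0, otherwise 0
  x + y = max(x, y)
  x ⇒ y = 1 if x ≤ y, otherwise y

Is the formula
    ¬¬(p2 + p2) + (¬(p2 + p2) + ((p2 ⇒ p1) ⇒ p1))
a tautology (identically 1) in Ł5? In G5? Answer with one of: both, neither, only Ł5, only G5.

In Ł5: at p1 = 0, p2 = 1/4 the value is 3/4 — not a tautology.
In G5: every assignment gives 1 — tautology.

only G5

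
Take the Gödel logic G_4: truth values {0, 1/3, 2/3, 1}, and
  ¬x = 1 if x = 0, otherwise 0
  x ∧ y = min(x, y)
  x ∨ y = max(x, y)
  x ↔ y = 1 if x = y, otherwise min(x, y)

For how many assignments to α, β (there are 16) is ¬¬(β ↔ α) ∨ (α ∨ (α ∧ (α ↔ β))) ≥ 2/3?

12

α = 0, β = 0 ↦ 1  ≥
α = 0, β = 1/3 ↦ 0  <
α = 0, β = 2/3 ↦ 0  <
α = 0, β = 1 ↦ 0  <
α = 1/3, β = 0 ↦ 1/3  <
α = 1/3, β = 1/3 ↦ 1  ≥
α = 1/3, β = 2/3 ↦ 1  ≥
α = 1/3, β = 1 ↦ 1  ≥
α = 2/3, β = 0 ↦ 2/3  ≥
α = 2/3, β = 1/3 ↦ 1  ≥
α = 2/3, β = 2/3 ↦ 1  ≥
α = 2/3, β = 1 ↦ 1  ≥
α = 1, β = 0 ↦ 1  ≥
α = 1, β = 1/3 ↦ 1  ≥
α = 1, β = 2/3 ↦ 1  ≥
α = 1, β = 1 ↦ 1  ≥
So 12 of the 16 assignments meet the threshold.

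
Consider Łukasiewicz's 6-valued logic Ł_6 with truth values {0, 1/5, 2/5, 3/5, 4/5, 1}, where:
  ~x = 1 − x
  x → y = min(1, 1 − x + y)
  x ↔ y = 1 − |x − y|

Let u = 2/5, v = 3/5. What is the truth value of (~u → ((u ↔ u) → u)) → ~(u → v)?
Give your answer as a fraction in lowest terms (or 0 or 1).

1/5

~u = ~2/5 = 3/5
u ↔ u = 2/5 ↔ 2/5 = 1
(u ↔ u) → u = 1 → 2/5 = 2/5
~u → ((u ↔ u) → u) = 3/5 → 2/5 = 4/5
u → v = 2/5 → 3/5 = 1
~(u → v) = ~1 = 0
(~u → ((u ↔ u) → u)) → ~(u → v) = 4/5 → 0 = 1/5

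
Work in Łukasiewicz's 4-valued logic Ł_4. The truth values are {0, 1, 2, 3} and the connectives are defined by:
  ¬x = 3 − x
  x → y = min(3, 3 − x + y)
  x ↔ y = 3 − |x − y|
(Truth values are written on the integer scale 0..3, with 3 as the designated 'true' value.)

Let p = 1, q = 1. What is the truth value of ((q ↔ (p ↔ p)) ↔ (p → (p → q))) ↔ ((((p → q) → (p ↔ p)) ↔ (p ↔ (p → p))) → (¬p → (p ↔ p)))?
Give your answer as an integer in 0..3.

p ↔ p = 1 ↔ 1 = 3
q ↔ (p ↔ p) = 1 ↔ 3 = 1
p → q = 1 → 1 = 3
p → (p → q) = 1 → 3 = 3
(q ↔ (p ↔ p)) ↔ (p → (p → q)) = 1 ↔ 3 = 1
p → q = 1 → 1 = 3
p ↔ p = 1 ↔ 1 = 3
(p → q) → (p ↔ p) = 3 → 3 = 3
p → p = 1 → 1 = 3
p ↔ (p → p) = 1 ↔ 3 = 1
((p → q) → (p ↔ p)) ↔ (p ↔ (p → p)) = 3 ↔ 1 = 1
¬p = ¬1 = 2
p ↔ p = 1 ↔ 1 = 3
¬p → (p ↔ p) = 2 → 3 = 3
(((p → q) → (p ↔ p)) ↔ (p ↔ (p → p))) → (¬p → (p ↔ p)) = 1 → 3 = 3
((q ↔ (p ↔ p)) ↔ (p → (p → q))) ↔ ((((p → q) → (p ↔ p)) ↔ (p ↔ (p → p))) → (¬p → (p ↔ p))) = 1 ↔ 3 = 1

1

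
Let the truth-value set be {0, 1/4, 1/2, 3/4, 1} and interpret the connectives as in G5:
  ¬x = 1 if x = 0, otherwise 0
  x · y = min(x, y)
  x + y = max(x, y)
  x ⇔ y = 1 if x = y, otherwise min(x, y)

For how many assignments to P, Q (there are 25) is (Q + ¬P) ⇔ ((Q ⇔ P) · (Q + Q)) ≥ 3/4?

value 1: 14 assignments (counts)
value 3/4: 1 assignment (counts)
value 1/2: 2 assignments
value 1/4: 3 assignments
value 0: 5 assignments
So 15 of the 25 assignments meet the threshold.

15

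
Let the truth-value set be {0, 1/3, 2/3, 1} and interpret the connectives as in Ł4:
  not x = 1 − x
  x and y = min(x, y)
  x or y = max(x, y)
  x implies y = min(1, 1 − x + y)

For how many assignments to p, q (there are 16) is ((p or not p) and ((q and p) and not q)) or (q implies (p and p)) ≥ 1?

p = 0, q = 0 ↦ 1  ≥
p = 0, q = 1/3 ↦ 2/3  <
p = 0, q = 2/3 ↦ 1/3  <
p = 0, q = 1 ↦ 0  <
p = 1/3, q = 0 ↦ 1  ≥
p = 1/3, q = 1/3 ↦ 1  ≥
p = 1/3, q = 2/3 ↦ 2/3  <
p = 1/3, q = 1 ↦ 1/3  <
p = 2/3, q = 0 ↦ 1  ≥
p = 2/3, q = 1/3 ↦ 1  ≥
p = 2/3, q = 2/3 ↦ 1  ≥
p = 2/3, q = 1 ↦ 2/3  <
p = 1, q = 0 ↦ 1  ≥
p = 1, q = 1/3 ↦ 1  ≥
p = 1, q = 2/3 ↦ 1  ≥
p = 1, q = 1 ↦ 1  ≥
So 10 of the 16 assignments meet the threshold.

10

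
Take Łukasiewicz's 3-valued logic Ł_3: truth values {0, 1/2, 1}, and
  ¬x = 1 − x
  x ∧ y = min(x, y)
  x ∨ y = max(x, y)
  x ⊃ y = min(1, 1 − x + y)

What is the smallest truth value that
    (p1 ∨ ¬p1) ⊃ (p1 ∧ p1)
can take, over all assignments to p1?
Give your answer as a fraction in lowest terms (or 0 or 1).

Take p1 = 0:
¬p1 = ¬0 = 1
p1 ∨ ¬p1 = 0 ∨ 1 = 1
p1 ∧ p1 = 0 ∧ 0 = 0
(p1 ∨ ¬p1) ⊃ (p1 ∧ p1) = 1 ⊃ 0 = 0
No assignment yields a value below 0, so this is the minimum.

0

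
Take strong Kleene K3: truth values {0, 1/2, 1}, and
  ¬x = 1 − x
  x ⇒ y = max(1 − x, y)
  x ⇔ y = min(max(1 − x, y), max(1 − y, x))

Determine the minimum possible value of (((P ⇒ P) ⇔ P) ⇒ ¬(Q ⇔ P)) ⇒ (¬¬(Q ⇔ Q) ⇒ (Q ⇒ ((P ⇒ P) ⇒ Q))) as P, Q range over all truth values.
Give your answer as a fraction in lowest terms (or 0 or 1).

1/2

Take P = 0, Q = 1/2:
P ⇒ P = 0 ⇒ 0 = 1
(P ⇒ P) ⇔ P = 1 ⇔ 0 = 0
Q ⇔ P = 1/2 ⇔ 0 = 1/2
¬(Q ⇔ P) = ¬1/2 = 1/2
((P ⇒ P) ⇔ P) ⇒ ¬(Q ⇔ P) = 0 ⇒ 1/2 = 1
Q ⇔ Q = 1/2 ⇔ 1/2 = 1/2
¬(Q ⇔ Q) = ¬1/2 = 1/2
¬¬(Q ⇔ Q) = ¬1/2 = 1/2
P ⇒ P = 0 ⇒ 0 = 1
(P ⇒ P) ⇒ Q = 1 ⇒ 1/2 = 1/2
Q ⇒ ((P ⇒ P) ⇒ Q) = 1/2 ⇒ 1/2 = 1/2
¬¬(Q ⇔ Q) ⇒ (Q ⇒ ((P ⇒ P) ⇒ Q)) = 1/2 ⇒ 1/2 = 1/2
(((P ⇒ P) ⇔ P) ⇒ ¬(Q ⇔ P)) ⇒ (¬¬(Q ⇔ Q) ⇒ (Q ⇒ ((P ⇒ P) ⇒ Q))) = 1 ⇒ 1/2 = 1/2
No assignment yields a value below 1/2, so this is the minimum.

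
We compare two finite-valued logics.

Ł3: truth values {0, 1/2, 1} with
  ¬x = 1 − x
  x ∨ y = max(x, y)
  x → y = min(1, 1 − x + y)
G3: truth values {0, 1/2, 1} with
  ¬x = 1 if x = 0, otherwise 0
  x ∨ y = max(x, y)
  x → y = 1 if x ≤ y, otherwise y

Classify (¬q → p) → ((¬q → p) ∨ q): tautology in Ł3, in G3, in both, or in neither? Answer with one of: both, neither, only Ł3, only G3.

In Ł3: every assignment gives 1 — tautology.
In G3: every assignment gives 1 — tautology.

both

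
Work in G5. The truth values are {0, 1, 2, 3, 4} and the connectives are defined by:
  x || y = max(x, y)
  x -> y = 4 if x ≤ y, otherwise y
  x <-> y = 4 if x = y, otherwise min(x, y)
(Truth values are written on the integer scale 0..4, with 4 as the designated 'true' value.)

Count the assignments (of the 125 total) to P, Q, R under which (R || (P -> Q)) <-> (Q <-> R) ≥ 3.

value 4: 15 assignments (counts)
value 3: 11 assignments (counts)
value 2: 22 assignments
value 1: 33 assignments
value 0: 44 assignments
So 26 of the 125 assignments meet the threshold.

26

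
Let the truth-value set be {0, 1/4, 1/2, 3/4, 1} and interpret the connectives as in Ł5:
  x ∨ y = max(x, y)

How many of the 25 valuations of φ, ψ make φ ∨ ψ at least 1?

value 1: 9 assignments (counts)
value 3/4: 7 assignments
value 1/2: 5 assignments
value 1/4: 3 assignments
value 0: 1 assignment
So 9 of the 25 assignments meet the threshold.

9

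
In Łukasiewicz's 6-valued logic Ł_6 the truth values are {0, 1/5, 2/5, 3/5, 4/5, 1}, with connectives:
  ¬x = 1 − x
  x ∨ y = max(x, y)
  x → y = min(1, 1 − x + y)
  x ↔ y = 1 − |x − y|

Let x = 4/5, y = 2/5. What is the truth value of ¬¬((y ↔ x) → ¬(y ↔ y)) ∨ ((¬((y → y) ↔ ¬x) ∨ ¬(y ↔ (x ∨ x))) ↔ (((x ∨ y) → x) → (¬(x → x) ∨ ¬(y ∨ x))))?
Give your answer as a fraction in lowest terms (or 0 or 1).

2/5

y ↔ x = 2/5 ↔ 4/5 = 3/5
y ↔ y = 2/5 ↔ 2/5 = 1
¬(y ↔ y) = ¬1 = 0
(y ↔ x) → ¬(y ↔ y) = 3/5 → 0 = 2/5
¬((y ↔ x) → ¬(y ↔ y)) = ¬2/5 = 3/5
¬¬((y ↔ x) → ¬(y ↔ y)) = ¬3/5 = 2/5
y → y = 2/5 → 2/5 = 1
¬x = ¬4/5 = 1/5
(y → y) ↔ ¬x = 1 ↔ 1/5 = 1/5
¬((y → y) ↔ ¬x) = ¬1/5 = 4/5
x ∨ x = 4/5 ∨ 4/5 = 4/5
y ↔ (x ∨ x) = 2/5 ↔ 4/5 = 3/5
¬(y ↔ (x ∨ x)) = ¬3/5 = 2/5
¬((y → y) ↔ ¬x) ∨ ¬(y ↔ (x ∨ x)) = 4/5 ∨ 2/5 = 4/5
x ∨ y = 4/5 ∨ 2/5 = 4/5
(x ∨ y) → x = 4/5 → 4/5 = 1
x → x = 4/5 → 4/5 = 1
¬(x → x) = ¬1 = 0
y ∨ x = 2/5 ∨ 4/5 = 4/5
¬(y ∨ x) = ¬4/5 = 1/5
¬(x → x) ∨ ¬(y ∨ x) = 0 ∨ 1/5 = 1/5
((x ∨ y) → x) → (¬(x → x) ∨ ¬(y ∨ x)) = 1 → 1/5 = 1/5
(¬((y → y) ↔ ¬x) ∨ ¬(y ↔ (x ∨ x))) ↔ (((x ∨ y) → x) → (¬(x → x) ∨ ¬(y ∨ x))) = 4/5 ↔ 1/5 = 2/5
¬¬((y ↔ x) → ¬(y ↔ y)) ∨ ((¬((y → y) ↔ ¬x) ∨ ¬(y ↔ (x ∨ x))) ↔ (((x ∨ y) → x) → (¬(x → x) ∨ ¬(y ∨ x)))) = 2/5 ∨ 2/5 = 2/5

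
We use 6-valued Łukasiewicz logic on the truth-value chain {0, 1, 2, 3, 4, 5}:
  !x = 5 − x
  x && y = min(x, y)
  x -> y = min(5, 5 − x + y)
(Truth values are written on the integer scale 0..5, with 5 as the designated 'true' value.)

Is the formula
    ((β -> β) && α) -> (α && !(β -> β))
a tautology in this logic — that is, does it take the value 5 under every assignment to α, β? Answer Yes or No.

No

Counterexample: take α = 1, β = 0.
β -> β = 0 -> 0 = 5
(β -> β) && α = 5 && 1 = 1
β -> β = 0 -> 0 = 5
!(β -> β) = !5 = 0
α && !(β -> β) = 1 && 0 = 0
((β -> β) && α) -> (α && !(β -> β)) = 1 -> 0 = 4
This gives 4 ≠ 5.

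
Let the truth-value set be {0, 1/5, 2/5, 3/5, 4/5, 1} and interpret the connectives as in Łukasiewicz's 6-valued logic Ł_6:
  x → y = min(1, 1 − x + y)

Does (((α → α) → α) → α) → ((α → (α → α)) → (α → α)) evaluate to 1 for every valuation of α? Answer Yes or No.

α = 0 ↦ 1
α = 1/5 ↦ 1
α = 2/5 ↦ 1
α = 3/5 ↦ 1
α = 4/5 ↦ 1
α = 1 ↦ 1
Every assignment gives a value ≥ 1.

Yes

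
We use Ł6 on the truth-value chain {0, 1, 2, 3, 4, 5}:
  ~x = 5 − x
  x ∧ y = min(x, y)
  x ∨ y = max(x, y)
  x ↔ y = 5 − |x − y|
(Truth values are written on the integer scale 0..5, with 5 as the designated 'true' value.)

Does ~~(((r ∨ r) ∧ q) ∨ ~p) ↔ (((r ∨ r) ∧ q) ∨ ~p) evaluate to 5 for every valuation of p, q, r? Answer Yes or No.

Yes

At p = 2, q = 0, r = 5, for instance:
r ∨ r = 5 ∨ 5 = 5
(r ∨ r) ∧ q = 5 ∧ 0 = 0
~p = ~2 = 3
((r ∨ r) ∧ q) ∨ ~p = 0 ∨ 3 = 3
~(((r ∨ r) ∧ q) ∨ ~p) = ~3 = 2
~~(((r ∨ r) ∧ q) ∨ ~p) = ~2 = 3
~~(((r ∨ r) ∧ q) ∨ ~p) ↔ (((r ∨ r) ∧ q) ∨ ~p) = 3 ↔ 3 = 5
and checking the remaining 215 assignments likewise gives ≥ 5 in every case.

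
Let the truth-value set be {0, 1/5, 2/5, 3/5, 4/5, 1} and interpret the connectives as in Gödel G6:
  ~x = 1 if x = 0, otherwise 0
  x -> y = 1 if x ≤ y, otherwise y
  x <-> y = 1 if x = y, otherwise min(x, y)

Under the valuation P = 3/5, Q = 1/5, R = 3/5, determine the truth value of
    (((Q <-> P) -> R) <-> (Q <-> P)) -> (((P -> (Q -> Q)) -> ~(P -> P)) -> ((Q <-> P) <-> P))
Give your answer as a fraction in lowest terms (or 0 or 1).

1

Q <-> P = 1/5 <-> 3/5 = 1/5
(Q <-> P) -> R = 1/5 -> 3/5 = 1
Q <-> P = 1/5 <-> 3/5 = 1/5
((Q <-> P) -> R) <-> (Q <-> P) = 1 <-> 1/5 = 1/5
Q -> Q = 1/5 -> 1/5 = 1
P -> (Q -> Q) = 3/5 -> 1 = 1
P -> P = 3/5 -> 3/5 = 1
~(P -> P) = ~1 = 0
(P -> (Q -> Q)) -> ~(P -> P) = 1 -> 0 = 0
Q <-> P = 1/5 <-> 3/5 = 1/5
(Q <-> P) <-> P = 1/5 <-> 3/5 = 1/5
((P -> (Q -> Q)) -> ~(P -> P)) -> ((Q <-> P) <-> P) = 0 -> 1/5 = 1
(((Q <-> P) -> R) <-> (Q <-> P)) -> (((P -> (Q -> Q)) -> ~(P -> P)) -> ((Q <-> P) <-> P)) = 1/5 -> 1 = 1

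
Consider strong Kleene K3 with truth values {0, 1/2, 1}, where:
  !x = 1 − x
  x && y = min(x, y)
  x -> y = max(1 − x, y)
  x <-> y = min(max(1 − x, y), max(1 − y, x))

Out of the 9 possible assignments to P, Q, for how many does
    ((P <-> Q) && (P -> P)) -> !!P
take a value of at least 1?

4

P = 0, Q = 0 ↦ 0  <
P = 0, Q = 1/2 ↦ 1/2  <
P = 0, Q = 1 ↦ 1  ≥
P = 1/2, Q = 0 ↦ 1/2  <
P = 1/2, Q = 1/2 ↦ 1/2  <
P = 1/2, Q = 1 ↦ 1/2  <
P = 1, Q = 0 ↦ 1  ≥
P = 1, Q = 1/2 ↦ 1  ≥
P = 1, Q = 1 ↦ 1  ≥
So 4 of the 9 assignments meet the threshold.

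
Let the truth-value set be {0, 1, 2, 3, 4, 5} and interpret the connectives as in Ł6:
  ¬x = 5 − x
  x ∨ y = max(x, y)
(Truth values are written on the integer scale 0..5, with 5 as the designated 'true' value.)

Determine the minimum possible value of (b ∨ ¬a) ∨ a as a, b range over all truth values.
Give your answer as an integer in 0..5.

3

Take a = 2, b = 0:
¬a = ¬2 = 3
b ∨ ¬a = 0 ∨ 3 = 3
(b ∨ ¬a) ∨ a = 3 ∨ 2 = 3
No assignment yields a value below 3, so this is the minimum.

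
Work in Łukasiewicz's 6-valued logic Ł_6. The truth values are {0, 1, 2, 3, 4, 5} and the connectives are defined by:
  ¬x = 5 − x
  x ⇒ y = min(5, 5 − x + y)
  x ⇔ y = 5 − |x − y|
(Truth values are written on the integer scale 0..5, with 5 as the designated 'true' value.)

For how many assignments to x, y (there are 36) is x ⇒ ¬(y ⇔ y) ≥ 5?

6

value 5: 6 assignments (counts)
value 4: 6 assignments
value 3: 6 assignments
value 2: 6 assignments
value 1: 6 assignments
value 0: 6 assignments
So 6 of the 36 assignments meet the threshold.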